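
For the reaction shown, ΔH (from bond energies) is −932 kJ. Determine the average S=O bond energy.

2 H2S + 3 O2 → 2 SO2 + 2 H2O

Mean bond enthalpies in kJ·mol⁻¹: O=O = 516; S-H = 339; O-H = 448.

Let D be the S=O bond energy.
Σ(broken) = 3×516 + 4×339 = 2904
Σ(formed) = 4×448 + 4×D = 1792 + 4D
ΔH = Σ(broken) − Σ(formed) = (2904) − (1792 + 4D) = +1112 − 4D
Setting this equal to −932 kJ gives 4D = 2044, so D = 511 kJ/mol.

D(S=O) ≈ 511 kJ/mol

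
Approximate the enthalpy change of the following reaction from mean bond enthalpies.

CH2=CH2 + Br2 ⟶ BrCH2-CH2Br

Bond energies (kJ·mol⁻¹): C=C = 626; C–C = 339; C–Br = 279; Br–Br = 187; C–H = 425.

ΔH ≈ −84 kJ

Bonds broken (reactants):
  Br–Br: 1 × 187 = 187
  C–H: 4 × 425 = 1700
  C=C: 1 × 626 = 626
  Σ(broken) = 2513 kJ
Bonds formed (products):
  C–Br: 2 × 279 = 558
  C–C: 1 × 339 = 339
  C–H: 4 × 425 = 1700
  Σ(formed) = 2597 kJ
ΔH = Σ(broken) − Σ(formed) = 2513 − 2597 = −84 kJ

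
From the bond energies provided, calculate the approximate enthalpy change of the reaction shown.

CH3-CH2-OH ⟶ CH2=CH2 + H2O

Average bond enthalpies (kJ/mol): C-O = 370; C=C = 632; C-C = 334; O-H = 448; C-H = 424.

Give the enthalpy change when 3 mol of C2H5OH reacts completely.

ΔH = +144 kJ

Bonds broken (reactants):
  C-C: 1 × 334 = 334
  C-H: 5 × 424 = 2120
  C-O: 1 × 370 = 370
  O-H: 1 × 448 = 448
  Σ(broken) = 3272 kJ
Bonds formed (products):
  C-H: 4 × 424 = 1696
  C=C: 1 × 632 = 632
  O-H: 2 × 448 = 896
  Σ(formed) = 3224 kJ
ΔH = Σ(broken) − Σ(formed) = 3272 − 3224 = +48 kJ
For 3× the reaction as written: 3 × (+48) = +144 kJ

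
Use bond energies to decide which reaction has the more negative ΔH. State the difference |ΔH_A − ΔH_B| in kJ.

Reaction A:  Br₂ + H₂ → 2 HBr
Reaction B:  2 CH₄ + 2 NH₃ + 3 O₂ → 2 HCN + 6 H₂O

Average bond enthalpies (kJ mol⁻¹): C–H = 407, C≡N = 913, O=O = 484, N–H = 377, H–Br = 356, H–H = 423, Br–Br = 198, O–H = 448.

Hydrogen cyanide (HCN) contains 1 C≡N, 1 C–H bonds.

Reaction B, by 955 kJ

Reaction A:
  Bonds broken (reactants):
    Br–Br: 1 × 198 = 198
    H–H: 1 × 423 = 423
    Σ(broken) = 621 kJ
  Bonds formed (products):
    H–Br: 2 × 356 = 712
    Σ(formed) = 712 kJ
  ΔH_A = 621 − 712 = −91 kJ
Reaction B:
  Bonds broken (reactants):
    C–H: 8 × 407 = 3256
    N–H: 6 × 377 = 2262
    O=O: 3 × 484 = 1452
    Σ(broken) = 6970 kJ
  Bonds formed (products):
    C≡N: 2 × 913 = 1826
    C–H: 2 × 407 = 814
    O–H: 12 × 448 = 5376
    Σ(formed) = 8016 kJ
  ΔH_B = 6970 − 8016 = −1046 kJ
ΔH_A − ΔH_B = +955 kJ, so reaction B has the more negative ΔH; |ΔH_A − ΔH_B| = 955 kJ.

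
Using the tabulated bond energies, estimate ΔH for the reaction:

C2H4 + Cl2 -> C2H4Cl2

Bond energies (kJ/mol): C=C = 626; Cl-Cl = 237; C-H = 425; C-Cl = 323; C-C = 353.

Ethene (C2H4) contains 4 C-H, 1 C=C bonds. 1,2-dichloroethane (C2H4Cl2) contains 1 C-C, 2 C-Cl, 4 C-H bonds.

ΔH ≈ −136 kJ

Bonds broken (reactants):
  C-H: 4 × 425 = 1700
  C=C: 1 × 626 = 626
  Cl-Cl: 1 × 237 = 237
  Σ(broken) = 2563 kJ
Bonds formed (products):
  C-C: 1 × 353 = 353
  C-Cl: 2 × 323 = 646
  C-H: 4 × 425 = 1700
  Σ(formed) = 2699 kJ
ΔH = Σ(broken) − Σ(formed) = 2563 − 2699 = −136 kJ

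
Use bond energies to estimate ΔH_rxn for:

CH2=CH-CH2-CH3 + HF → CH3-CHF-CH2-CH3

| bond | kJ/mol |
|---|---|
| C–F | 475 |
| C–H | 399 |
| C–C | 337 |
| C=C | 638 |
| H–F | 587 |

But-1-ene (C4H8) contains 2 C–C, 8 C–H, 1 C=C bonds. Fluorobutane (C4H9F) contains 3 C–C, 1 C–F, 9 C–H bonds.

Bonds broken (reactants):
  C–C: 2 × 337 = 674
  C–H: 8 × 399 = 3192
  C=C: 1 × 638 = 638
  H–F: 1 × 587 = 587
  Σ(broken) = 5091 kJ
Bonds formed (products):
  C–C: 3 × 337 = 1011
  C–F: 1 × 475 = 475
  C–H: 9 × 399 = 3591
  Σ(formed) = 5077 kJ
ΔH = Σ(broken) − Σ(formed) = 5091 − 5077 = +14 kJ

ΔH ≈ +14 kJ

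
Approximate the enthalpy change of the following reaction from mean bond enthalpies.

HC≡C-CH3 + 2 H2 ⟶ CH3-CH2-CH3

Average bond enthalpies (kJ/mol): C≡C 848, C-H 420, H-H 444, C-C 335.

Bonds broken (reactants):
  C≡C: 1 × 848 = 848
  C-C: 1 × 335 = 335
  C-H: 4 × 420 = 1680
  H-H: 2 × 444 = 888
  Σ(broken) = 3751 kJ
Bonds formed (products):
  C-C: 2 × 335 = 670
  C-H: 8 × 420 = 3360
  Σ(formed) = 4030 kJ
ΔH = Σ(broken) − Σ(formed) = 3751 − 4030 = −279 kJ

ΔH ≈ −279 kJ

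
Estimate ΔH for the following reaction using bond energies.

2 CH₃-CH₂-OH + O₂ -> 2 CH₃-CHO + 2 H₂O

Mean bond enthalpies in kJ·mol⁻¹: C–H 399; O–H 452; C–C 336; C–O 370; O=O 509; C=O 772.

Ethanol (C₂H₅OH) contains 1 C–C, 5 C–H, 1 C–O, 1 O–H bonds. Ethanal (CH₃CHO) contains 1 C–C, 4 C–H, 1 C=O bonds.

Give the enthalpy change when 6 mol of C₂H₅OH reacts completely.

ΔH = −1203 kJ

Bonds broken (reactants):
  C–C: 2 × 336 = 672
  C–H: 10 × 399 = 3990
  C–O: 2 × 370 = 740
  O–H: 2 × 452 = 904
  O=O: 1 × 509 = 509
  Σ(broken) = 6815 kJ
Bonds formed (products):
  C–C: 2 × 336 = 672
  C–H: 8 × 399 = 3192
  C=O: 2 × 772 = 1544
  O–H: 4 × 452 = 1808
  Σ(formed) = 7216 kJ
ΔH = Σ(broken) − Σ(formed) = 6815 − 7216 = −401 kJ
For 3× the reaction as written: 3 × (−401) = −1203 kJ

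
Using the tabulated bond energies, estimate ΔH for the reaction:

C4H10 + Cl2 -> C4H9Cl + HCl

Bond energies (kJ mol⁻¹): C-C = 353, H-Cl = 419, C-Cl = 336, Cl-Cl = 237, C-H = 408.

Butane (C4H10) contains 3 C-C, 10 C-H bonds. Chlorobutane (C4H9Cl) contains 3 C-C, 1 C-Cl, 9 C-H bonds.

ΔH ≈ −110 kJ

Bonds broken (reactants):
  C-C: 3 × 353 = 1059
  C-H: 10 × 408 = 4080
  Cl-Cl: 1 × 237 = 237
  Σ(broken) = 5376 kJ
Bonds formed (products):
  C-C: 3 × 353 = 1059
  C-Cl: 1 × 336 = 336
  C-H: 9 × 408 = 3672
  H-Cl: 1 × 419 = 419
  Σ(formed) = 5486 kJ
ΔH = Σ(broken) − Σ(formed) = 5376 − 5486 = −110 kJ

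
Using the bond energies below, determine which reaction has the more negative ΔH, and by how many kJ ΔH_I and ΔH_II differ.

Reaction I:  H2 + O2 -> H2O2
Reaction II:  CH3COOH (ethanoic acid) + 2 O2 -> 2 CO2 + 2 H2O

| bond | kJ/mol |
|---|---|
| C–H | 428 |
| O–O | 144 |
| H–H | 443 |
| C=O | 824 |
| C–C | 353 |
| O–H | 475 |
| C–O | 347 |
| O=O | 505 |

Reaction II, by 757 kJ

Reaction I:
  Bonds broken (reactants):
    H–H: 1 × 443 = 443
    O=O: 1 × 505 = 505
    Σ(broken) = 948 kJ
  Bonds formed (products):
    O–H: 2 × 475 = 950
    O–O: 1 × 144 = 144
    Σ(formed) = 1094 kJ
  ΔH_I = 948 − 1094 = −146 kJ
Reaction II:
  Bonds broken (reactants):
    C–C: 1 × 353 = 353
    C–H: 3 × 428 = 1284
    C–O: 1 × 347 = 347
    C=O: 1 × 824 = 824
    O–H: 1 × 475 = 475
    O=O: 2 × 505 = 1010
    Σ(broken) = 4293 kJ
  Bonds formed (products):
    C=O: 4 × 824 = 3296
    O–H: 4 × 475 = 1900
    Σ(formed) = 5196 kJ
  ΔH_II = 4293 − 5196 = −903 kJ
ΔH_I − ΔH_II = +757 kJ, so reaction II has the more negative ΔH; |ΔH_I − ΔH_II| = 757 kJ.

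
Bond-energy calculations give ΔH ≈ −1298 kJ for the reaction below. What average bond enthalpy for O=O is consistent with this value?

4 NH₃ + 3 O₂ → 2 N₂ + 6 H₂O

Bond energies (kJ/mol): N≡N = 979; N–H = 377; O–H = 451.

D(O=O) ≈ 516 kJ/mol

Let D be the O=O bond energy.
Σ(broken) = 12×377 + 3×D = 4524 + 3D
Σ(formed) = 2×979 + 12×451 = 7370
ΔH = Σ(broken) − Σ(formed) = (4524 + 3D) − (7370) = −2846 + 3D
Setting this equal to −1298 kJ gives 3D = 1548, so D = 516 kJ/mol.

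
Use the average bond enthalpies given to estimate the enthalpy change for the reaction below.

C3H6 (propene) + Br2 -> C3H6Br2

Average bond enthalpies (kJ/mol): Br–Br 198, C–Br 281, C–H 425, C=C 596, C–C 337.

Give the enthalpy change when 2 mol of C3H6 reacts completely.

Bonds broken (reactants):
  Br–Br: 1 × 198 = 198
  C–C: 1 × 337 = 337
  C–H: 6 × 425 = 2550
  C=C: 1 × 596 = 596
  Σ(broken) = 3681 kJ
Bonds formed (products):
  C–Br: 2 × 281 = 562
  C–C: 2 × 337 = 674
  C–H: 6 × 425 = 2550
  Σ(formed) = 3786 kJ
ΔH = Σ(broken) − Σ(formed) = 3681 − 3786 = −105 kJ
For 2× the reaction as written: 2 × (−105) = −210 kJ

ΔH = −210 kJ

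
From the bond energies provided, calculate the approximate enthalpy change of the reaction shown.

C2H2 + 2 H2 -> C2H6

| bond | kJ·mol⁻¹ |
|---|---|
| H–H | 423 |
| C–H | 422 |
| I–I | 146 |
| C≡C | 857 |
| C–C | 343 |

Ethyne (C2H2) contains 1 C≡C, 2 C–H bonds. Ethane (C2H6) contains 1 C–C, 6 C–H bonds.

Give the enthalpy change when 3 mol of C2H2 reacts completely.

ΔH = −984 kJ

Bonds broken (reactants):
  C≡C: 1 × 857 = 857
  C–H: 2 × 422 = 844
  H–H: 2 × 423 = 846
  Σ(broken) = 2547 kJ
Bonds formed (products):
  C–C: 1 × 343 = 343
  C–H: 6 × 422 = 2532
  Σ(formed) = 2875 kJ
ΔH = Σ(broken) − Σ(formed) = 2547 − 2875 = −328 kJ
For 3× the reaction as written: 3 × (−328) = −984 kJ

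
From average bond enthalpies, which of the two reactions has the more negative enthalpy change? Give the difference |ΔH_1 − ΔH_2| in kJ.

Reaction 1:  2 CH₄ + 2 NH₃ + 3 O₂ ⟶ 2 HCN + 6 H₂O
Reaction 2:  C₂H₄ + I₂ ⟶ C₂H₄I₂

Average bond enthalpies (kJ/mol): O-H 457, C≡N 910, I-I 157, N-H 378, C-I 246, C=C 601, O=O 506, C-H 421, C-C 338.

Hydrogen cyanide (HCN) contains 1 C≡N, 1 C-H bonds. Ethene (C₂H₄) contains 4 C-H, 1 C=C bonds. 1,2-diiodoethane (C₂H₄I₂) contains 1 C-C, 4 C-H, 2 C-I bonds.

Reaction 1:
  Bonds broken (reactants):
    C-H: 8 × 421 = 3368
    N-H: 6 × 378 = 2268
    O=O: 3 × 506 = 1518
    Σ(broken) = 7154 kJ
  Bonds formed (products):
    C≡N: 2 × 910 = 1820
    C-H: 2 × 421 = 842
    O-H: 12 × 457 = 5484
    Σ(formed) = 8146 kJ
  ΔH_1 = 7154 − 8146 = −992 kJ
Reaction 2:
  Bonds broken (reactants):
    C-H: 4 × 421 = 1684
    C=C: 1 × 601 = 601
    I-I: 1 × 157 = 157
    Σ(broken) = 2442 kJ
  Bonds formed (products):
    C-C: 1 × 338 = 338
    C-H: 4 × 421 = 1684
    C-I: 2 × 246 = 492
    Σ(formed) = 2514 kJ
  ΔH_2 = 2442 − 2514 = −72 kJ
ΔH_1 − ΔH_2 = −920 kJ, so reaction 1 has the more negative ΔH; |ΔH_1 − ΔH_2| = 920 kJ.

Reaction 1, by 920 kJ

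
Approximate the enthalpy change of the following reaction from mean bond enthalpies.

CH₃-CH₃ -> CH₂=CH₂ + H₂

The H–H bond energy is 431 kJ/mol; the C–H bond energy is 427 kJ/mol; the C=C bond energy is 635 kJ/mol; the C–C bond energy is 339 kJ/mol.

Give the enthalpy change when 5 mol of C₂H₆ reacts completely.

Bonds broken (reactants):
  C–C: 1 × 339 = 339
  C–H: 6 × 427 = 2562
  Σ(broken) = 2901 kJ
Bonds formed (products):
  C–H: 4 × 427 = 1708
  C=C: 1 × 635 = 635
  H–H: 1 × 431 = 431
  Σ(formed) = 2774 kJ
ΔH = Σ(broken) − Σ(formed) = 2901 − 2774 = +127 kJ
For 5× the reaction as written: 5 × (+127) = +635 kJ

ΔH = +635 kJ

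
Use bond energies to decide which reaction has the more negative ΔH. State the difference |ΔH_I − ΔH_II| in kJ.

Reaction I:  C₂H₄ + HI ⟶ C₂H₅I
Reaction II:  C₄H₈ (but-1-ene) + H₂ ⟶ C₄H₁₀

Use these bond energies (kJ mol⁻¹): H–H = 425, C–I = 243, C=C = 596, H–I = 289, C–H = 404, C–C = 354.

Reaction II, by 25 kJ

Reaction I:
  Bonds broken (reactants):
    C–H: 4 × 404 = 1616
    C=C: 1 × 596 = 596
    H–I: 1 × 289 = 289
    Σ(broken) = 2501 kJ
  Bonds formed (products):
    C–C: 1 × 354 = 354
    C–H: 5 × 404 = 2020
    C–I: 1 × 243 = 243
    Σ(formed) = 2617 kJ
  ΔH_I = 2501 − 2617 = −116 kJ
Reaction II:
  Bonds broken (reactants):
    C–C: 2 × 354 = 708
    C–H: 8 × 404 = 3232
    C=C: 1 × 596 = 596
    H–H: 1 × 425 = 425
    Σ(broken) = 4961 kJ
  Bonds formed (products):
    C–C: 3 × 354 = 1062
    C–H: 10 × 404 = 4040
    Σ(formed) = 5102 kJ
  ΔH_II = 4961 − 5102 = −141 kJ
ΔH_I − ΔH_II = +25 kJ, so reaction II has the more negative ΔH; |ΔH_I − ΔH_II| = 25 kJ.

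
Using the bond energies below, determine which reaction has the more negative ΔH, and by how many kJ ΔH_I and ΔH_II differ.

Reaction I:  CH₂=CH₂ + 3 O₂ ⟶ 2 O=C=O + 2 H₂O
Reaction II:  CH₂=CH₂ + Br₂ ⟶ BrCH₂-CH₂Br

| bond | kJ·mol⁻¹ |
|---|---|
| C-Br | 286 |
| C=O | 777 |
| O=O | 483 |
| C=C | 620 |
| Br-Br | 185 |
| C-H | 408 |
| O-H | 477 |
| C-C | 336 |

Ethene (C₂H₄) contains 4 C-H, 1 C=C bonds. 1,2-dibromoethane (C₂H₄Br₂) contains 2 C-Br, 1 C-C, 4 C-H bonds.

Reaction I, by 1212 kJ

Reaction I:
  Bonds broken (reactants):
    C-H: 4 × 408 = 1632
    C=C: 1 × 620 = 620
    O=O: 3 × 483 = 1449
    Σ(broken) = 3701 kJ
  Bonds formed (products):
    C=O: 4 × 777 = 3108
    O-H: 4 × 477 = 1908
    Σ(formed) = 5016 kJ
  ΔH_I = 3701 − 5016 = −1315 kJ
Reaction II:
  Bonds broken (reactants):
    Br-Br: 1 × 185 = 185
    C-H: 4 × 408 = 1632
    C=C: 1 × 620 = 620
    Σ(broken) = 2437 kJ
  Bonds formed (products):
    C-Br: 2 × 286 = 572
    C-C: 1 × 336 = 336
    C-H: 4 × 408 = 1632
    Σ(formed) = 2540 kJ
  ΔH_II = 2437 − 2540 = −103 kJ
ΔH_I − ΔH_II = −1212 kJ, so reaction I has the more negative ΔH; |ΔH_I − ΔH_II| = 1212 kJ.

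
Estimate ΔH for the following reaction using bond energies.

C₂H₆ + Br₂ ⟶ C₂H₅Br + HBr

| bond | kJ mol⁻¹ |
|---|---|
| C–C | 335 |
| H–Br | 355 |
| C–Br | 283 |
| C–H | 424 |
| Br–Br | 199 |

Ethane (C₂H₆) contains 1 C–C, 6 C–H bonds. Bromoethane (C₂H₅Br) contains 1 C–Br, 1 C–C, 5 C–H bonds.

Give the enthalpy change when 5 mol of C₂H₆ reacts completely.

ΔH = −75 kJ

Bonds broken (reactants):
  Br–Br: 1 × 199 = 199
  C–C: 1 × 335 = 335
  C–H: 6 × 424 = 2544
  Σ(broken) = 3078 kJ
Bonds formed (products):
  C–Br: 1 × 283 = 283
  C–C: 1 × 335 = 335
  C–H: 5 × 424 = 2120
  H–Br: 1 × 355 = 355
  Σ(formed) = 3093 kJ
ΔH = Σ(broken) − Σ(formed) = 3078 − 3093 = −15 kJ
For 5× the reaction as written: 5 × (−15) = −75 kJ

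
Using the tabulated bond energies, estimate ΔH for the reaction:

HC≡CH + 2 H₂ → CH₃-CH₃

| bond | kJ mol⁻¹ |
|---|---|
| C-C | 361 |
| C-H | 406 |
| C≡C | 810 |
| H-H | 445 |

ΔH ≈ −285 kJ

Bonds broken (reactants):
  C≡C: 1 × 810 = 810
  C-H: 2 × 406 = 812
  H-H: 2 × 445 = 890
  Σ(broken) = 2512 kJ
Bonds formed (products):
  C-C: 1 × 361 = 361
  C-H: 6 × 406 = 2436
  Σ(formed) = 2797 kJ
ΔH = Σ(broken) − Σ(formed) = 2512 − 2797 = −285 kJ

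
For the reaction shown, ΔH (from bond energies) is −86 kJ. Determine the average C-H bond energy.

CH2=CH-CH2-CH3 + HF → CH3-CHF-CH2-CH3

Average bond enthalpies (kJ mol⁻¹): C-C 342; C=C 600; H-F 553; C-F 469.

Let D be the C-H bond energy.
Σ(broken) = 2×342 + 8×D + 1×600 + 1×553 = 1837 + 8D
Σ(formed) = 3×342 + 1×469 + 9×D = 1495 + 9D
ΔH = Σ(broken) − Σ(formed) = (1837 + 8D) − (1495 + 9D) = +342 − D
Setting this equal to −86 kJ gives D = 428 kJ/mol.

D(C-H) ≈ 428 kJ/mol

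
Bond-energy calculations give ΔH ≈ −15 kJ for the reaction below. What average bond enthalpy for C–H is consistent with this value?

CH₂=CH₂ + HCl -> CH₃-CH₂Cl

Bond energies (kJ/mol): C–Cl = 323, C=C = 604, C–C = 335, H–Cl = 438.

D(C–H) ≈ 399 kJ/mol

Let D be the C–H bond energy.
Σ(broken) = 4×D + 1×604 + 1×438 = 1042 + 4D
Σ(formed) = 1×335 + 1×323 + 5×D = 658 + 5D
ΔH = Σ(broken) − Σ(formed) = (1042 + 4D) − (658 + 5D) = +384 − D
Setting this equal to −15 kJ gives D = 399 kJ/mol.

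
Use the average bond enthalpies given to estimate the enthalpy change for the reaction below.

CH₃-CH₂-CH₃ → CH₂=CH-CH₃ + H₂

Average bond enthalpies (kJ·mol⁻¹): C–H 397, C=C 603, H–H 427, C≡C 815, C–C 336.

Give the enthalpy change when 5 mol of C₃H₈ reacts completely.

Bonds broken (reactants):
  C–C: 2 × 336 = 672
  C–H: 8 × 397 = 3176
  Σ(broken) = 3848 kJ
Bonds formed (products):
  C–C: 1 × 336 = 336
  C–H: 6 × 397 = 2382
  C=C: 1 × 603 = 603
  H–H: 1 × 427 = 427
  Σ(formed) = 3748 kJ
ΔH = Σ(broken) − Σ(formed) = 3848 − 3748 = +100 kJ
For 5× the reaction as written: 5 × (+100) = +500 kJ

ΔH = +500 kJ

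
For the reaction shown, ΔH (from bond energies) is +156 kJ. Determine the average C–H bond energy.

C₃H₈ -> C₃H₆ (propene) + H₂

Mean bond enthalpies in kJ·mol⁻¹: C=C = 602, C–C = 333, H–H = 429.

D(C–H) ≈ 427 kJ/mol

Let D be the C–H bond energy.
Σ(broken) = 2×333 + 8×D = 666 + 8D
Σ(formed) = 1×333 + 6×D + 1×602 + 1×429 = 1364 + 6D
ΔH = Σ(broken) − Σ(formed) = (666 + 8D) − (1364 + 6D) = −698 + 2D
Setting this equal to +156 kJ gives 2D = 854, so D = 427 kJ/mol.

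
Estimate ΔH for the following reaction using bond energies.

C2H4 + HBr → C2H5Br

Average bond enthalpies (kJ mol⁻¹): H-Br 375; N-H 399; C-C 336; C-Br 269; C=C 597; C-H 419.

ΔH ≈ −52 kJ

Bonds broken (reactants):
  C-H: 4 × 419 = 1676
  C=C: 1 × 597 = 597
  H-Br: 1 × 375 = 375
  Σ(broken) = 2648 kJ
Bonds formed (products):
  C-Br: 1 × 269 = 269
  C-C: 1 × 336 = 336
  C-H: 5 × 419 = 2095
  Σ(formed) = 2700 kJ
ΔH = Σ(broken) − Σ(formed) = 2648 − 2700 = −52 kJ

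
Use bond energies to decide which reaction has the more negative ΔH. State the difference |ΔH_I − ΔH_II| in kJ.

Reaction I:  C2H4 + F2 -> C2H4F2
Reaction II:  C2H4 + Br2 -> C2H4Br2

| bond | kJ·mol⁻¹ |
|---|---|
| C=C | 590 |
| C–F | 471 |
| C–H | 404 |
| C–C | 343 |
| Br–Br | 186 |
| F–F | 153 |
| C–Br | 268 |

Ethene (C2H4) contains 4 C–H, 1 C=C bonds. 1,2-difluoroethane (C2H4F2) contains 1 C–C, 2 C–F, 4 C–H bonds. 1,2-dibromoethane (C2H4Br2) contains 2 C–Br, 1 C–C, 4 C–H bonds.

Reaction I, by 439 kJ

Reaction I:
  Bonds broken (reactants):
    C–H: 4 × 404 = 1616
    C=C: 1 × 590 = 590
    F–F: 1 × 153 = 153
    Σ(broken) = 2359 kJ
  Bonds formed (products):
    C–C: 1 × 343 = 343
    C–F: 2 × 471 = 942
    C–H: 4 × 404 = 1616
    Σ(formed) = 2901 kJ
  ΔH_I = 2359 − 2901 = −542 kJ
Reaction II:
  Bonds broken (reactants):
    Br–Br: 1 × 186 = 186
    C–H: 4 × 404 = 1616
    C=C: 1 × 590 = 590
    Σ(broken) = 2392 kJ
  Bonds formed (products):
    C–Br: 2 × 268 = 536
    C–C: 1 × 343 = 343
    C–H: 4 × 404 = 1616
    Σ(formed) = 2495 kJ
  ΔH_II = 2392 − 2495 = −103 kJ
ΔH_I − ΔH_II = −439 kJ, so reaction I has the more negative ΔH; |ΔH_I − ΔH_II| = 439 kJ.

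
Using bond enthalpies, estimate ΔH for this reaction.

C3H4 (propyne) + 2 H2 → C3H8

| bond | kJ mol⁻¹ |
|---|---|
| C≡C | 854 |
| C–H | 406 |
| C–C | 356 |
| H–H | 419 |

ΔH ≈ −288 kJ

Bonds broken (reactants):
  C≡C: 1 × 854 = 854
  C–C: 1 × 356 = 356
  C–H: 4 × 406 = 1624
  H–H: 2 × 419 = 838
  Σ(broken) = 3672 kJ
Bonds formed (products):
  C–C: 2 × 356 = 712
  C–H: 8 × 406 = 3248
  Σ(formed) = 3960 kJ
ΔH = Σ(broken) − Σ(formed) = 3672 − 3960 = −288 kJ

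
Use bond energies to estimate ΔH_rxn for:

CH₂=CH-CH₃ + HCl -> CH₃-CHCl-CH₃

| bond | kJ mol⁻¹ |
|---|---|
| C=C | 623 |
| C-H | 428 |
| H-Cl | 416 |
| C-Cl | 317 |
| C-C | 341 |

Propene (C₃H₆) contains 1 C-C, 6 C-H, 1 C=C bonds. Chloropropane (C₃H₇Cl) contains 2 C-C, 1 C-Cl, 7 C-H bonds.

Bonds broken (reactants):
  C-C: 1 × 341 = 341
  C-H: 6 × 428 = 2568
  C=C: 1 × 623 = 623
  H-Cl: 1 × 416 = 416
  Σ(broken) = 3948 kJ
Bonds formed (products):
  C-C: 2 × 341 = 682
  C-Cl: 1 × 317 = 317
  C-H: 7 × 428 = 2996
  Σ(formed) = 3995 kJ
ΔH = Σ(broken) − Σ(formed) = 3948 − 3995 = −47 kJ

ΔH ≈ −47 kJ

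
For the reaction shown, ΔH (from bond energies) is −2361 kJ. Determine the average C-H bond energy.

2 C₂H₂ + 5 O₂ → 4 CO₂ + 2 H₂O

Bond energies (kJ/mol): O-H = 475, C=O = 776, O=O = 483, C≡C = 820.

D(C-H) ≈ 423 kJ/mol

Let D be the C-H bond energy.
Σ(broken) = 2×820 + 4×D + 5×483 = 4055 + 4D
Σ(formed) = 8×776 + 4×475 = 8108
ΔH = Σ(broken) − Σ(formed) = (4055 + 4D) − (8108) = −4053 + 4D
Setting this equal to −2361 kJ gives 4D = 1692, so D = 423 kJ/mol.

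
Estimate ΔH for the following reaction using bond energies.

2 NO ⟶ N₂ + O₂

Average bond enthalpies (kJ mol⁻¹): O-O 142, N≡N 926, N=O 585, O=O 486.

ΔH ≈ −242 kJ

Bonds broken (reactants):
  N=O: 2 × 585 = 1170
  Σ(broken) = 1170 kJ
Bonds formed (products):
  N≡N: 1 × 926 = 926
  O=O: 1 × 486 = 486
  Σ(formed) = 1412 kJ
ΔH = Σ(broken) − Σ(formed) = 1170 − 1412 = −242 kJ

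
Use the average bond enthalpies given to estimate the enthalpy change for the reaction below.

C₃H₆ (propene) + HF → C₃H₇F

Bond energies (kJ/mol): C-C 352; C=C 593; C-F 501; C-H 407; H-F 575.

ΔH ≈ −92 kJ

Bonds broken (reactants):
  C-C: 1 × 352 = 352
  C-H: 6 × 407 = 2442
  C=C: 1 × 593 = 593
  H-F: 1 × 575 = 575
  Σ(broken) = 3962 kJ
Bonds formed (products):
  C-C: 2 × 352 = 704
  C-F: 1 × 501 = 501
  C-H: 7 × 407 = 2849
  Σ(formed) = 4054 kJ
ΔH = Σ(broken) − Σ(formed) = 3962 − 4054 = −92 kJ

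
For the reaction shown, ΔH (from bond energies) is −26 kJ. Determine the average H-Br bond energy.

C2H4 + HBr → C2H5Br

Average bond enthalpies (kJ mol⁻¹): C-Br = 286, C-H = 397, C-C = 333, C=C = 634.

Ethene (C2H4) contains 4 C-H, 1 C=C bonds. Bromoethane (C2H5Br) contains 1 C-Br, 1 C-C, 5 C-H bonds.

Let D be the H-Br bond energy.
Σ(broken) = 4×397 + 1×634 + 1×D = 2222 + D
Σ(formed) = 1×286 + 1×333 + 5×397 = 2604
ΔH = Σ(broken) − Σ(formed) = (2222 + D) − (2604) = −382 + D
Setting this equal to −26 kJ gives D = 356 kJ/mol.

D(H-Br) ≈ 356 kJ/mol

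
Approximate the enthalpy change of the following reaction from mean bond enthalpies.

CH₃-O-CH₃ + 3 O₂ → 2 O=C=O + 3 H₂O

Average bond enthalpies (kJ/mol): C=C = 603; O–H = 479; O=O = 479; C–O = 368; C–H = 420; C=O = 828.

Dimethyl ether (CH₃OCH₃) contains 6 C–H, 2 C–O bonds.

ΔH ≈ −1493 kJ

Bonds broken (reactants):
  C–H: 6 × 420 = 2520
  C–O: 2 × 368 = 736
  O=O: 3 × 479 = 1437
  Σ(broken) = 4693 kJ
Bonds formed (products):
  C=O: 4 × 828 = 3312
  O–H: 6 × 479 = 2874
  Σ(formed) = 6186 kJ
ΔH = Σ(broken) − Σ(formed) = 4693 − 6186 = −1493 kJ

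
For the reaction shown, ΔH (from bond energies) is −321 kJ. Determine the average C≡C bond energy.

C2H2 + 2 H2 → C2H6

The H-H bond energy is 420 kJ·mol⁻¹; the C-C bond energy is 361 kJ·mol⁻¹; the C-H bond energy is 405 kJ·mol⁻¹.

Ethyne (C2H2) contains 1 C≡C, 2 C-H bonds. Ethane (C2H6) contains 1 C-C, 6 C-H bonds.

Let D be the C≡C bond energy.
Σ(broken) = 1×D + 2×405 + 2×420 = 1650 + D
Σ(formed) = 1×361 + 6×405 = 2791
ΔH = Σ(broken) − Σ(formed) = (1650 + D) − (2791) = −1141 + D
Setting this equal to −321 kJ gives D = 820 kJ/mol.

D(C≡C) ≈ 820 kJ/mol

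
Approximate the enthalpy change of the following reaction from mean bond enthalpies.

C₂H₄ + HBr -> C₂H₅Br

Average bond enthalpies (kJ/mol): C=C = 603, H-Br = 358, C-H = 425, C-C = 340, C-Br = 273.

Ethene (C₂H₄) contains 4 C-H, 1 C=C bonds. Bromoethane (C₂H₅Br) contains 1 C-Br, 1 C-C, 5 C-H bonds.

ΔH ≈ −77 kJ

Bonds broken (reactants):
  C-H: 4 × 425 = 1700
  C=C: 1 × 603 = 603
  H-Br: 1 × 358 = 358
  Σ(broken) = 2661 kJ
Bonds formed (products):
  C-Br: 1 × 273 = 273
  C-C: 1 × 340 = 340
  C-H: 5 × 425 = 2125
  Σ(formed) = 2738 kJ
ΔH = Σ(broken) − Σ(formed) = 2661 − 2738 = −77 kJ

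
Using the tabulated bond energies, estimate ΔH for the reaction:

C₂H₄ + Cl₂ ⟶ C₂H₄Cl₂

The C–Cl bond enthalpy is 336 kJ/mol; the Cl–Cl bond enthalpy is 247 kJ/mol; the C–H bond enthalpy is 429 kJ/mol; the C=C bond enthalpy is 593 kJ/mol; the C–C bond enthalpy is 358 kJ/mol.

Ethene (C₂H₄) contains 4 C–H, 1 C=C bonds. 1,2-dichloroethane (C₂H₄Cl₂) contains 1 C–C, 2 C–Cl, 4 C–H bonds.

Bonds broken (reactants):
  C–H: 4 × 429 = 1716
  C=C: 1 × 593 = 593
  Cl–Cl: 1 × 247 = 247
  Σ(broken) = 2556 kJ
Bonds formed (products):
  C–C: 1 × 358 = 358
  C–Cl: 2 × 336 = 672
  C–H: 4 × 429 = 1716
  Σ(formed) = 2746 kJ
ΔH = Σ(broken) − Σ(formed) = 2556 − 2746 = −190 kJ

ΔH ≈ −190 kJ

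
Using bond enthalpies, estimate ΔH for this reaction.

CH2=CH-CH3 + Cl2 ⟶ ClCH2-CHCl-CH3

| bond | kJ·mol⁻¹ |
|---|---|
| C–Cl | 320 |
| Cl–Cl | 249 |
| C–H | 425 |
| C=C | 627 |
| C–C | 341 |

ΔH ≈ −105 kJ

Bonds broken (reactants):
  C–C: 1 × 341 = 341
  C–H: 6 × 425 = 2550
  C=C: 1 × 627 = 627
  Cl–Cl: 1 × 249 = 249
  Σ(broken) = 3767 kJ
Bonds formed (products):
  C–C: 2 × 341 = 682
  C–Cl: 2 × 320 = 640
  C–H: 6 × 425 = 2550
  Σ(formed) = 3872 kJ
ΔH = Σ(broken) − Σ(formed) = 3767 − 3872 = −105 kJ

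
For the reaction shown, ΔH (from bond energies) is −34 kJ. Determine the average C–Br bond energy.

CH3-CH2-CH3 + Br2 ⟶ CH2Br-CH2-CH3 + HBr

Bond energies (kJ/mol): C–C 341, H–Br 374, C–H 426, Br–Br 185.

Let D be the C–Br bond energy.
Σ(broken) = 1×185 + 2×341 + 8×426 = 4275
Σ(formed) = 1×D + 2×341 + 7×426 + 1×374 = 4038 + D
ΔH = Σ(broken) − Σ(formed) = (4275) − (4038 + D) = +237 − D
Setting this equal to −34 kJ gives D = 271 kJ/mol.

D(C–Br) ≈ 271 kJ/mol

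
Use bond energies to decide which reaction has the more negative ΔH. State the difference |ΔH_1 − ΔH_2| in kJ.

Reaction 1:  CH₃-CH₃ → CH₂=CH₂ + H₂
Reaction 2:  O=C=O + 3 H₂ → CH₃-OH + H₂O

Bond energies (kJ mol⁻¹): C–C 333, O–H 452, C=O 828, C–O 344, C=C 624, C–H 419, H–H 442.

Reaction 1:
  Bonds broken (reactants):
    C–C: 1 × 333 = 333
    C–H: 6 × 419 = 2514
    Σ(broken) = 2847 kJ
  Bonds formed (products):
    C–H: 4 × 419 = 1676
    C=C: 1 × 624 = 624
    H–H: 1 × 442 = 442
    Σ(formed) = 2742 kJ
  ΔH_1 = 2847 − 2742 = +105 kJ
Reaction 2:
  Bonds broken (reactants):
    C=O: 2 × 828 = 1656
    H–H: 3 × 442 = 1326
    Σ(broken) = 2982 kJ
  Bonds formed (products):
    C–H: 3 × 419 = 1257
    C–O: 1 × 344 = 344
    O–H: 3 × 452 = 1356
    Σ(formed) = 2957 kJ
  ΔH_2 = 2982 − 2957 = +25 kJ
ΔH_1 − ΔH_2 = +80 kJ, so reaction 2 has the more negative ΔH; |ΔH_1 − ΔH_2| = 80 kJ.

Reaction 2, by 80 kJ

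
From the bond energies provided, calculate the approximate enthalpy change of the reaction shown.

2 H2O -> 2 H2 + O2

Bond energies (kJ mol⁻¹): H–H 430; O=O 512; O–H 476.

ΔH ≈ +532 kJ

Bonds broken (reactants):
  O–H: 4 × 476 = 1904
  Σ(broken) = 1904 kJ
Bonds formed (products):
  H–H: 2 × 430 = 860
  O=O: 1 × 512 = 512
  Σ(formed) = 1372 kJ
ΔH = Σ(broken) − Σ(formed) = 1904 − 1372 = +532 kJ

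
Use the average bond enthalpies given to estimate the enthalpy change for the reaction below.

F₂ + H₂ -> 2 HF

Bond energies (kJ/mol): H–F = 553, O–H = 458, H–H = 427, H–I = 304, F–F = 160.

Bonds broken (reactants):
  F–F: 1 × 160 = 160
  H–H: 1 × 427 = 427
  Σ(broken) = 587 kJ
Bonds formed (products):
  H–F: 2 × 553 = 1106
  Σ(formed) = 1106 kJ
ΔH = Σ(broken) − Σ(formed) = 587 − 1106 = −519 kJ

ΔH ≈ −519 kJ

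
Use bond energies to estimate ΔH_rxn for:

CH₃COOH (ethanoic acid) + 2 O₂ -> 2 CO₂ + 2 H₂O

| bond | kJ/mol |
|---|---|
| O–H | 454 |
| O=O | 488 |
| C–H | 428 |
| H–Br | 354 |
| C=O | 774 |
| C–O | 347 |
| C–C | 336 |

Bonds broken (reactants):
  C–C: 1 × 336 = 336
  C–H: 3 × 428 = 1284
  C–O: 1 × 347 = 347
  C=O: 1 × 774 = 774
  O–H: 1 × 454 = 454
  O=O: 2 × 488 = 976
  Σ(broken) = 4171 kJ
Bonds formed (products):
  C=O: 4 × 774 = 3096
  O–H: 4 × 454 = 1816
  Σ(formed) = 4912 kJ
ΔH = Σ(broken) − Σ(formed) = 4171 − 4912 = −741 kJ

ΔH ≈ −741 kJ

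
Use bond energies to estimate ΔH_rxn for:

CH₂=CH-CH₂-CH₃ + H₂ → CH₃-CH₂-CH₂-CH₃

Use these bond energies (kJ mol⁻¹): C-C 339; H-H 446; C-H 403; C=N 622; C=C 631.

Bonds broken (reactants):
  C-C: 2 × 339 = 678
  C-H: 8 × 403 = 3224
  C=C: 1 × 631 = 631
  H-H: 1 × 446 = 446
  Σ(broken) = 4979 kJ
Bonds formed (products):
  C-C: 3 × 339 = 1017
  C-H: 10 × 403 = 4030
  Σ(formed) = 5047 kJ
ΔH = Σ(broken) − Σ(formed) = 4979 − 5047 = −68 kJ

ΔH ≈ −68 kJ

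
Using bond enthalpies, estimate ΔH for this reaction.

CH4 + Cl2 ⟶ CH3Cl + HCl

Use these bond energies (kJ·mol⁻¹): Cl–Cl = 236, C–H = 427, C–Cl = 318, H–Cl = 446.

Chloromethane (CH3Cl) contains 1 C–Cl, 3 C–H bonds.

ΔH ≈ −101 kJ

Bonds broken (reactants):
  C–H: 4 × 427 = 1708
  Cl–Cl: 1 × 236 = 236
  Σ(broken) = 1944 kJ
Bonds formed (products):
  C–Cl: 1 × 318 = 318
  C–H: 3 × 427 = 1281
  H–Cl: 1 × 446 = 446
  Σ(formed) = 2045 kJ
ΔH = Σ(broken) − Σ(formed) = 1944 − 2045 = −101 kJ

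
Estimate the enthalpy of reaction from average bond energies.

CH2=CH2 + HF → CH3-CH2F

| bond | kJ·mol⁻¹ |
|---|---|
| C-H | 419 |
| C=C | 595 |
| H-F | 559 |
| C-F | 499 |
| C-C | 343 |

ΔH ≈ −107 kJ

Bonds broken (reactants):
  C-H: 4 × 419 = 1676
  C=C: 1 × 595 = 595
  H-F: 1 × 559 = 559
  Σ(broken) = 2830 kJ
Bonds formed (products):
  C-C: 1 × 343 = 343
  C-F: 1 × 499 = 499
  C-H: 5 × 419 = 2095
  Σ(formed) = 2937 kJ
ΔH = Σ(broken) − Σ(formed) = 2830 − 2937 = −107 kJ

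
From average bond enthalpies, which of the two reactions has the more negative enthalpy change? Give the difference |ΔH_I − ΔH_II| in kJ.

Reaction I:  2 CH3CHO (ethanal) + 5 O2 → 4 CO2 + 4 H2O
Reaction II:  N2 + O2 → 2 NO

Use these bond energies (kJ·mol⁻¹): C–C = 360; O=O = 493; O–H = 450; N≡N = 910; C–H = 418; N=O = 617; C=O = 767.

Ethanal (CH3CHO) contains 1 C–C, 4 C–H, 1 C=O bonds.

Reaction I:
  Bonds broken (reactants):
    C–C: 2 × 360 = 720
    C–H: 8 × 418 = 3344
    C=O: 2 × 767 = 1534
    O=O: 5 × 493 = 2465
    Σ(broken) = 8063 kJ
  Bonds formed (products):
    C=O: 8 × 767 = 6136
    O–H: 8 × 450 = 3600
    Σ(formed) = 9736 kJ
  ΔH_I = 8063 − 9736 = −1673 kJ
Reaction II:
  Bonds broken (reactants):
    N≡N: 1 × 910 = 910
    O=O: 1 × 493 = 493
    Σ(broken) = 1403 kJ
  Bonds formed (products):
    N=O: 2 × 617 = 1234
    Σ(formed) = 1234 kJ
  ΔH_II = 1403 − 1234 = +169 kJ
ΔH_I − ΔH_II = −1842 kJ, so reaction I has the more negative ΔH; |ΔH_I − ΔH_II| = 1842 kJ.

Reaction I, by 1842 kJ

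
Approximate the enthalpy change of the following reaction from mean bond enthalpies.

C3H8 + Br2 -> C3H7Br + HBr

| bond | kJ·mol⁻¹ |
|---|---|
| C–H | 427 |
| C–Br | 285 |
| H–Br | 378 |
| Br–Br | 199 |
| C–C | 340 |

Bonds broken (reactants):
  Br–Br: 1 × 199 = 199
  C–C: 2 × 340 = 680
  C–H: 8 × 427 = 3416
  Σ(broken) = 4295 kJ
Bonds formed (products):
  C–Br: 1 × 285 = 285
  C–C: 2 × 340 = 680
  C–H: 7 × 427 = 2989
  H–Br: 1 × 378 = 378
  Σ(formed) = 4332 kJ
ΔH = Σ(broken) − Σ(formed) = 4295 − 4332 = −37 kJ

ΔH ≈ −37 kJ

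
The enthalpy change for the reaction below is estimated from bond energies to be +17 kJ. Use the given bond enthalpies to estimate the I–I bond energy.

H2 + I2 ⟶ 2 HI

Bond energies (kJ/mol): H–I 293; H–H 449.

D(I–I) ≈ 154 kJ/mol

Let D be the I–I bond energy.
Σ(broken) = 1×449 + 1×D = 449 + D
Σ(formed) = 2×293 = 586
ΔH = Σ(broken) − Σ(formed) = (449 + D) − (586) = −137 + D
Setting this equal to +17 kJ gives D = 154 kJ/mol.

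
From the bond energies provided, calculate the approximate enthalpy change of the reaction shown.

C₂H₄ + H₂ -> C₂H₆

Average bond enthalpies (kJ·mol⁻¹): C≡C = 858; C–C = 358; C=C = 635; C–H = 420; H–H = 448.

Bonds broken (reactants):
  C–H: 4 × 420 = 1680
  C=C: 1 × 635 = 635
  H–H: 1 × 448 = 448
  Σ(broken) = 2763 kJ
Bonds formed (products):
  C–C: 1 × 358 = 358
  C–H: 6 × 420 = 2520
  Σ(formed) = 2878 kJ
ΔH = Σ(broken) − Σ(formed) = 2763 − 2878 = −115 kJ

ΔH ≈ −115 kJ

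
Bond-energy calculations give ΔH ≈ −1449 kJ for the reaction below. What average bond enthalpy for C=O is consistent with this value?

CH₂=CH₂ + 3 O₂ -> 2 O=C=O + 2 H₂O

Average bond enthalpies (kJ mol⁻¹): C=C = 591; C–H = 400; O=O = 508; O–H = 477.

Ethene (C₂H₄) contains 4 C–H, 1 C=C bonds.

Let D be the C=O bond energy.
Σ(broken) = 4×400 + 1×591 + 3×508 = 3715
Σ(formed) = 4×D + 4×477 = 1908 + 4D
ΔH = Σ(broken) − Σ(formed) = (3715) − (1908 + 4D) = +1807 − 4D
Setting this equal to −1449 kJ gives 4D = 3256, so D = 814 kJ/mol.

D(C=O) ≈ 814 kJ/mol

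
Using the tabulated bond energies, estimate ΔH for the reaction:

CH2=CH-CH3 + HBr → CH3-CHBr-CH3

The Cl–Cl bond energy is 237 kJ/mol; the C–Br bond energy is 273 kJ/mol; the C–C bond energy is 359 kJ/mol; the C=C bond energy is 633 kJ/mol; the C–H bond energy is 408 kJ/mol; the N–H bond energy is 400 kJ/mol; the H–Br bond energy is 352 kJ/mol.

Bonds broken (reactants):
  C–C: 1 × 359 = 359
  C–H: 6 × 408 = 2448
  C=C: 1 × 633 = 633
  H–Br: 1 × 352 = 352
  Σ(broken) = 3792 kJ
Bonds formed (products):
  C–Br: 1 × 273 = 273
  C–C: 2 × 359 = 718
  C–H: 7 × 408 = 2856
  Σ(formed) = 3847 kJ
ΔH = Σ(broken) − Σ(formed) = 3792 − 3847 = −55 kJ

ΔH ≈ −55 kJ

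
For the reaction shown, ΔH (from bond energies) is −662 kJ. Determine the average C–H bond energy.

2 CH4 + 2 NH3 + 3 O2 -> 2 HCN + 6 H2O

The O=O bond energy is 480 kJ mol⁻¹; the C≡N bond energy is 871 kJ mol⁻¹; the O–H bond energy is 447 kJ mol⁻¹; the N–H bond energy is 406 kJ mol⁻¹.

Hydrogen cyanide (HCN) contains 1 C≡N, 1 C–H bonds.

D(C–H) ≈ 428 kJ/mol

Let D be the C–H bond energy.
Σ(broken) = 8×D + 6×406 + 3×480 = 3876 + 8D
Σ(formed) = 2×871 + 2×D + 12×447 = 7106 + 2D
ΔH = Σ(broken) − Σ(formed) = (3876 + 8D) − (7106 + 2D) = −3230 + 6D
Setting this equal to −662 kJ gives 6D = 2568, so D = 428 kJ/mol.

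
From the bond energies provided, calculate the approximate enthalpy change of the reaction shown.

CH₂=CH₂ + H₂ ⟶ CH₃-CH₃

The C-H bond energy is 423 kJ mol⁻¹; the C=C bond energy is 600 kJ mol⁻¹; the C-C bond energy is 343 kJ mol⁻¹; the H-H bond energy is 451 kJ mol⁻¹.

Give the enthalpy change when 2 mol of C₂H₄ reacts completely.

Bonds broken (reactants):
  C-H: 4 × 423 = 1692
  C=C: 1 × 600 = 600
  H-H: 1 × 451 = 451
  Σ(broken) = 2743 kJ
Bonds formed (products):
  C-C: 1 × 343 = 343
  C-H: 6 × 423 = 2538
  Σ(formed) = 2881 kJ
ΔH = Σ(broken) − Σ(formed) = 2743 − 2881 = −138 kJ
For 2× the reaction as written: 2 × (−138) = −276 kJ

ΔH = −276 kJ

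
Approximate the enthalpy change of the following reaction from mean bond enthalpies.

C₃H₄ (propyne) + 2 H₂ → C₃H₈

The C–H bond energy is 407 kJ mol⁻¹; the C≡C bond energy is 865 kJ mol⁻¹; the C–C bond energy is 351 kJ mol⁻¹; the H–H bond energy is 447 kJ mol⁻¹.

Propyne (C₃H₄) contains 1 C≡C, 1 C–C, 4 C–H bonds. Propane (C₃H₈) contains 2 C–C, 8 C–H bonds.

ΔH ≈ −220 kJ

Bonds broken (reactants):
  C≡C: 1 × 865 = 865
  C–C: 1 × 351 = 351
  C–H: 4 × 407 = 1628
  H–H: 2 × 447 = 894
  Σ(broken) = 3738 kJ
Bonds formed (products):
  C–C: 2 × 351 = 702
  C–H: 8 × 407 = 3256
  Σ(formed) = 3958 kJ
ΔH = Σ(broken) − Σ(formed) = 3738 − 3958 = −220 kJ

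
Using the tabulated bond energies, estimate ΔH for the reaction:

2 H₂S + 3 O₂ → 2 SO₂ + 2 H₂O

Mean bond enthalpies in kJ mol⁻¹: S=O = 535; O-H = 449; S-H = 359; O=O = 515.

Bonds broken (reactants):
  O=O: 3 × 515 = 1545
  S-H: 4 × 359 = 1436
  Σ(broken) = 2981 kJ
Bonds formed (products):
  O-H: 4 × 449 = 1796
  S=O: 4 × 535 = 2140
  Σ(formed) = 3936 kJ
ΔH = Σ(broken) − Σ(formed) = 2981 − 3936 = −955 kJ

ΔH ≈ −955 kJ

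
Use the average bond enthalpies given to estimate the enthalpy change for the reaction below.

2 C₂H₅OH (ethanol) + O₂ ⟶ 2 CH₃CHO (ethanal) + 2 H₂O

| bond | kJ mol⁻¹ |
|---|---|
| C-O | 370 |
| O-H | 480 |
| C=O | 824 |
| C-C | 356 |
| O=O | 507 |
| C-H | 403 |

Bonds broken (reactants):
  C-C: 2 × 356 = 712
  C-H: 10 × 403 = 4030
  C-O: 2 × 370 = 740
  O-H: 2 × 480 = 960
  O=O: 1 × 507 = 507
  Σ(broken) = 6949 kJ
Bonds formed (products):
  C-C: 2 × 356 = 712
  C-H: 8 × 403 = 3224
  C=O: 2 × 824 = 1648
  O-H: 4 × 480 = 1920
  Σ(formed) = 7504 kJ
ΔH = Σ(broken) − Σ(formed) = 6949 − 7504 = −555 kJ

ΔH ≈ −555 kJ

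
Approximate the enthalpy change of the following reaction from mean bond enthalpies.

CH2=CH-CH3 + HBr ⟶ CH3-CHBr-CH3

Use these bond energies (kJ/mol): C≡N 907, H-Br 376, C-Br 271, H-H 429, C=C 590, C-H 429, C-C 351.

ΔH ≈ −85 kJ

Bonds broken (reactants):
  C-C: 1 × 351 = 351
  C-H: 6 × 429 = 2574
  C=C: 1 × 590 = 590
  H-Br: 1 × 376 = 376
  Σ(broken) = 3891 kJ
Bonds formed (products):
  C-Br: 1 × 271 = 271
  C-C: 2 × 351 = 702
  C-H: 7 × 429 = 3003
  Σ(formed) = 3976 kJ
ΔH = Σ(broken) − Σ(formed) = 3891 − 3976 = −85 kJ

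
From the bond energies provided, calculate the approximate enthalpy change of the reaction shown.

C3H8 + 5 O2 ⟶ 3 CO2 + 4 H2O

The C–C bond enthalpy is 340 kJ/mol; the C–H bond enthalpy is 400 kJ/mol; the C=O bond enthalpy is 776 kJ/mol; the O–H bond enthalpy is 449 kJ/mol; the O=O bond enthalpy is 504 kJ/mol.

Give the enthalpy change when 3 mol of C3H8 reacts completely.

Bonds broken (reactants):
  C–C: 2 × 340 = 680
  C–H: 8 × 400 = 3200
  O=O: 5 × 504 = 2520
  Σ(broken) = 6400 kJ
Bonds formed (products):
  C=O: 6 × 776 = 4656
  O–H: 8 × 449 = 3592
  Σ(formed) = 8248 kJ
ΔH = Σ(broken) − Σ(formed) = 6400 − 8248 = −1848 kJ
For 3× the reaction as written: 3 × (−1848) = −5544 kJ

ΔH = −5544 kJ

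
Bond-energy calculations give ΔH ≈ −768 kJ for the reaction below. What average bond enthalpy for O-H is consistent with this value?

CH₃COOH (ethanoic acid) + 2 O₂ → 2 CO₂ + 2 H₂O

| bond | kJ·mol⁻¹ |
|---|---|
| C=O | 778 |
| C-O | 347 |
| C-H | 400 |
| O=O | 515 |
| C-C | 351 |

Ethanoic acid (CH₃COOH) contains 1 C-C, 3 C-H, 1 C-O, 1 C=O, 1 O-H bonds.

Let D be the O-H bond energy.
Σ(broken) = 1×351 + 3×400 + 1×347 + 1×778 + 1×D + 2×515 = 3706 + D
Σ(formed) = 4×778 + 4×D = 3112 + 4D
ΔH = Σ(broken) − Σ(formed) = (3706 + D) − (3112 + 4D) = +594 − 3D
Setting this equal to −768 kJ gives 3D = 1362, so D = 454 kJ/mol.

D(O-H) ≈ 454 kJ/mol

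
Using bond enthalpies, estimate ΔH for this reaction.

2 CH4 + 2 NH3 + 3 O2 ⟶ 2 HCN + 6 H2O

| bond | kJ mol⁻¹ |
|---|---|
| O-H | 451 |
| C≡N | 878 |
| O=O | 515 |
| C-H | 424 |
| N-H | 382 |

Bonds broken (reactants):
  C-H: 8 × 424 = 3392
  N-H: 6 × 382 = 2292
  O=O: 3 × 515 = 1545
  Σ(broken) = 7229 kJ
Bonds formed (products):
  C≡N: 2 × 878 = 1756
  C-H: 2 × 424 = 848
  O-H: 12 × 451 = 5412
  Σ(formed) = 8016 kJ
ΔH = Σ(broken) − Σ(formed) = 7229 − 8016 = −787 kJ

ΔH ≈ −787 kJ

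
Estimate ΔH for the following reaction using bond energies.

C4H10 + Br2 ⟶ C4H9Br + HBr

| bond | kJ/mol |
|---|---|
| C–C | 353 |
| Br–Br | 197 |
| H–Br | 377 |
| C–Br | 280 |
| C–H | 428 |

ΔH ≈ −32 kJ

Bonds broken (reactants):
  Br–Br: 1 × 197 = 197
  C–C: 3 × 353 = 1059
  C–H: 10 × 428 = 4280
  Σ(broken) = 5536 kJ
Bonds formed (products):
  C–Br: 1 × 280 = 280
  C–C: 3 × 353 = 1059
  C–H: 9 × 428 = 3852
  H–Br: 1 × 377 = 377
  Σ(formed) = 5568 kJ
ΔH = Σ(broken) − Σ(formed) = 5536 − 5568 = −32 kJ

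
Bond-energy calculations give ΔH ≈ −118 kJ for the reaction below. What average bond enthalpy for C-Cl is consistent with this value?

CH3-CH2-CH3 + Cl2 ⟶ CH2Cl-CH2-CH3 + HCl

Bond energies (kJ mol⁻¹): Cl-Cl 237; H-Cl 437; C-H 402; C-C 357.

Let D be the C-Cl bond energy.
Σ(broken) = 2×357 + 8×402 + 1×237 = 4167
Σ(formed) = 2×357 + 1×D + 7×402 + 1×437 = 3965 + D
ΔH = Σ(broken) − Σ(formed) = (4167) − (3965 + D) = +202 − D
Setting this equal to −118 kJ gives D = 320 kJ/mol.

D(C-Cl) ≈ 320 kJ/mol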